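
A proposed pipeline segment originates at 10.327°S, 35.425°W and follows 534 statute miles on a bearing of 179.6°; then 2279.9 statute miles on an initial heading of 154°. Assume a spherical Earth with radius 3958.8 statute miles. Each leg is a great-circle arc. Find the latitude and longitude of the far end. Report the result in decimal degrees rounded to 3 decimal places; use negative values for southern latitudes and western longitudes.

Apply the spherical direct solution leg by leg, carrying full precision between legs.
Leg 1: from (-10.327°, -35.425°), δ = 534/3958.8 = 0.134889 rad, θ = 179.6° → φ = -18.055°, λ = -35.368°.
Leg 2: from (-18.055°, -35.368°), δ = 2279.9/3958.8 = 0.575907 rad, θ = 154° → φ = -46.495°, λ = -15.077°.

latitude -46.495°, longitude -15.077°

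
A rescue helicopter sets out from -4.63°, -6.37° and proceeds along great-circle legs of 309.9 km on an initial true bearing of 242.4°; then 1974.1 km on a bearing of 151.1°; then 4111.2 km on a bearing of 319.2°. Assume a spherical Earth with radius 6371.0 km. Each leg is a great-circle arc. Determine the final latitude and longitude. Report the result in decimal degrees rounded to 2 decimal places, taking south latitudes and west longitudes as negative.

Apply the spherical direct solution leg by leg, carrying full precision between legs.
Leg 1: from (-4.63°, -6.37°), δ = 309.9/6371 = 0.048642 rad, θ = 242.4° → φ = -5.92°, λ = -8.85°.
Leg 2: from (-5.92°, -8.85°), δ = 1974.1/6371 = 0.309857 rad, θ = 151.1° → φ = -21.33°, λ = 0.25°.
Leg 3: from (-21.33°, 0.25°), δ = 4111.2/6371 = 0.645299 rad, θ = 319.2° → φ = 7.67°, λ = -23.11°.

latitude 7.67°, longitude -23.11°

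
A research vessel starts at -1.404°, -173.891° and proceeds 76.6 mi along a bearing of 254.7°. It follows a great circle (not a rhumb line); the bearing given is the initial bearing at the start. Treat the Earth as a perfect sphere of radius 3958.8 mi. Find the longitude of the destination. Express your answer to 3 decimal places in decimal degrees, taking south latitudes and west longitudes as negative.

Central angle δ = d/R = 0.019349 rad.
Start latitude φ₁ = -0.024504 rad; initial bearing θ = 4.445354 rad.
sin φ₂ = sin φ₁ cos δ + cos φ₁ sin δ cos θ = (-0.024502)(0.999813) + (0.999700)(0.019348)(-0.263873) = -0.029601
φ₂ = asin(-0.029601) = -0.029606 rad = -1.696°.
Δλ = atan2( sin θ sin δ cos φ₁ , cos δ − sin φ₁ sin φ₂ ) = atan2(-0.018657, 0.999088) = -0.018672 rad = -1.070°.
λ₂ = λ₁ + Δλ = -174.961°.

longitude -174.961°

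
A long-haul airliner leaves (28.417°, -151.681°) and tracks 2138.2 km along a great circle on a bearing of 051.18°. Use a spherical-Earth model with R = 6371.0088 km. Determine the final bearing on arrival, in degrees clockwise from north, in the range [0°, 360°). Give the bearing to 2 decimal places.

final bearing 62.03°

δ = 2138.2/6371.0088 = 0.335614 rad (19.2293°).
Converting: φ₁ = 0.495970 rad, θ = 0.893260 rad.
Destination latitude: φ₂ = arcsin( sin φ₁ cos δ + cos φ₁ sin δ cos θ ) = arcsin(0.630919) = 39.118°.
Then Δλ = atan2(0.225683, 0.643963) = 0.337085 rad, from sin θ sin δ cos φ₁ over cos δ − sin φ₁ sin φ₂.
λ₂ = -151.681° + 19.314° = -132.367°.
The forward bearing on arrival equals the back-azimuth from the destination plus 180°.
Back-azimuth from P₂ (39.12°, -132.37°) to P₁ (28.42°, -151.68°), with Δλ' = λ₁ − λ₂ = -19.31°: atan2( sin Δλ' cos φ₁ , cos φ₂ sin φ₁ − sin φ₂ cos φ₁ cos Δλ' ) = 242.03°.
Final bearing = (242.03° + 180°) mod 360° = 62.03°.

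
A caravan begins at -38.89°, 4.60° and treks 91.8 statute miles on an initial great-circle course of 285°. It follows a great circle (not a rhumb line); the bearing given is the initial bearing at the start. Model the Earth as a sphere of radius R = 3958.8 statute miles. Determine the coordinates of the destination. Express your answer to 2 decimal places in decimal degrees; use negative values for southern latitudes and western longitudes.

Central angle δ = d/R = 0.023189 rad.
Start latitude φ₁ = -0.678759 rad; initial bearing θ = 4.974188 rad.
Destination latitude: φ₂ = arcsin( sin φ₁ cos δ + cos φ₁ sin δ cos θ ) = arcsin(-0.622987) = -38.53°.
Δλ = atan2( sin θ sin δ cos φ₁ , cos δ − sin φ₁ sin φ₂ ) = atan2(-0.017433, 0.608603) = -0.028636 rad = -1.64°.
λ₂ = λ₁ + Δλ = 2.96°.

latitude -38.53°, longitude 2.96°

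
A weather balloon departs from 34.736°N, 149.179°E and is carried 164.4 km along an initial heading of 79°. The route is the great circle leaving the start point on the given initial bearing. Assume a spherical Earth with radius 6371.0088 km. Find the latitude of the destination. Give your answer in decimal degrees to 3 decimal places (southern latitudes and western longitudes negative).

latitude 35.005°

Angular distance δ = d/R = 164.4 / 6371.0088 = 0.025804 rad.
Converting: φ₁ = 0.606258 rad, θ = 1.378810 rad.
Applying the spherical law of cosines for sides, sin φ₂ = sin φ₁ cos δ + cos φ₁ sin δ cos θ = 0.573652, so φ₂ = 35.005°.
Then Δλ = atan2(0.020814, 0.672802) = 0.030926 rad, from sin θ sin δ cos φ₁ over cos δ − sin φ₁ sin φ₂.
λ₂ = 149.179° + 1.772° = 150.951°.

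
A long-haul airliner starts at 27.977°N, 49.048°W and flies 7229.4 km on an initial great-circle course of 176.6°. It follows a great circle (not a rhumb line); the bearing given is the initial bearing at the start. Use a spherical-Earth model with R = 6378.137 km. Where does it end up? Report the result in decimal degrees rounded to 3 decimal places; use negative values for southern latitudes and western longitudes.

latitude -36.865°, longitude -45.198°

Angular distance δ = d/R = 7229.4 / 6378.137 = 1.133466 rad.
Converting: φ₁ = 0.488291 rad, θ = 3.082251 rad.
Applying the spherical law of cosines for sides, sin φ₂ = sin φ₁ cos δ + cos φ₁ sin δ cos θ = -0.599930, so φ₂ = -36.865°.
For the longitude increment, Δλ = atan2( sin θ sin δ cos φ₁, cos δ − sin φ₁ sin φ₂ ) = atan2(0.047446, 0.704960) = 3.850°.
λ₂ = λ₁ + Δλ = -45.198°.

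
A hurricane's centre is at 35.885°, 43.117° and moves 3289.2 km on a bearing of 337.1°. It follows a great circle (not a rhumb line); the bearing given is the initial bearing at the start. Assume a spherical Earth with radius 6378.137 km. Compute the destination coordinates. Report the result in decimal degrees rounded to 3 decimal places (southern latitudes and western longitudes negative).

The arc subtends δ = 3289.2/6378.137 = 0.515699 rad at the centre.
Start latitude φ₁ = 0.626311 rad; initial bearing θ = 5.883505 rad.
Applying the spherical law of cosines for sides, sin φ₂ = sin φ₁ cos δ + cos φ₁ sin δ cos θ = 0.877982, so φ₂ = 61.400°.
Then Δλ = atan2(-0.155471, 0.355310) = -0.412465 rad, from sin θ sin δ cos φ₁ over cos δ − sin φ₁ sin φ₂.
λ₂ = λ₁ + Δλ = 19.484°.

latitude 61.400°, longitude 19.484°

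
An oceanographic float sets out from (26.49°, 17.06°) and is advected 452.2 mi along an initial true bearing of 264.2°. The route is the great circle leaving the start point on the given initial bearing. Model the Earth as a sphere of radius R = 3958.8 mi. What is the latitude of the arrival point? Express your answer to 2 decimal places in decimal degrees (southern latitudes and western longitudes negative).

Central angle δ = d/R = 0.114227 rad.
With φ₁ = 26.49° = 0.462338 rad and θ = 264.2° = 4.611160 rad:
Destination latitude: φ₂ = arcsin( sin φ₁ cos δ + cos φ₁ sin δ cos θ ) = arcsin(0.432826) = 25.65°.
Δλ = atan2( sin θ sin δ cos φ₁ , cos δ − sin φ₁ sin φ₂ ) = atan2(-0.101490, 0.800425) = -0.126122 rad = -7.23°.
λ₂ = λ₁ + Δλ = 9.83°.

latitude 25.65°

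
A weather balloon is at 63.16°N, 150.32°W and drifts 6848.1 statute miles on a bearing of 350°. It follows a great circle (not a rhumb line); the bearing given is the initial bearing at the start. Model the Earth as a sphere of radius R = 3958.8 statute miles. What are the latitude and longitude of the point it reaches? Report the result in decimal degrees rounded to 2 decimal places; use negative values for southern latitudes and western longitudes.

The arc subtends δ = 6848.1/3958.8 = 1.729842 rad at the centre.
Start latitude φ₁ = 1.102350 rad; initial bearing θ = 6.108652 rad.
sin φ₂ = sin φ₁ cos δ + cos φ₁ sin δ cos θ = (0.892271)(-0.158376) + (0.451501)(0.987379)(0.984808) = 0.297715
φ₂ = asin(0.297715) = 0.302298 rad = 17.32°.
For the longitude increment, Δλ = atan2( sin θ sin δ cos φ₁, cos δ − sin φ₁ sin φ₂ ) = atan2(-0.077413, -0.424019) = -169.65°.
λ₂ = -150.32° + -169.65° = -319.97°, normalized to (−180°, 180°] → 40.03°.

latitude 17.32°, longitude 40.03°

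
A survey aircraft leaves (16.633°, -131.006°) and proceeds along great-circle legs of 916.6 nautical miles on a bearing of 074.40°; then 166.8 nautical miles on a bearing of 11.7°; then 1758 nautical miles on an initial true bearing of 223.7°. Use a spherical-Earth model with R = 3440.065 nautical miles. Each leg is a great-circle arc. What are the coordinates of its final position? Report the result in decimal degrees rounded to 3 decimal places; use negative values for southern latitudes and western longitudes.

Apply the spherical direct solution leg by leg, carrying full precision between legs.
Leg 1: from (16.633°, -131.006°), δ = 916.6/3440.065 = 0.266448 rad, θ = 74.4° → φ = 20.120°, λ = -115.336°.
Leg 2: from (20.120°, -115.336°), δ = 166.8/3440.065 = 0.048487 rad, θ = 11.7° → φ = 22.839°, λ = -114.725°.
Leg 3: from (22.839°, -114.725°), δ = 1758/3440.065 = 0.511037 rad, θ = 223.7° → φ = 0.727°, λ = -134.476°.

latitude 0.727°, longitude -134.476°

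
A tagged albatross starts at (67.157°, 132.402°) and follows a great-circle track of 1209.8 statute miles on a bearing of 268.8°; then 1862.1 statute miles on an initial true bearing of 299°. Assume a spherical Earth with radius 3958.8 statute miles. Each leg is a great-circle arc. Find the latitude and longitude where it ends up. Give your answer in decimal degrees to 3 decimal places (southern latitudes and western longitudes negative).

latitude 62.505°, longitude 34.584°

Apply the spherical direct solution leg by leg, carrying full precision between legs.
Leg 1: from (67.157°, 132.402°), δ = 1209.8/3958.8 = 0.305598 rad, θ = 268.8° → φ = 61.214°, λ = 93.744°.
Leg 2: from (61.214°, 93.744°), δ = 1862.1/3958.8 = 0.470370 rad, θ = 299° → φ = 62.505°, λ = 34.584°.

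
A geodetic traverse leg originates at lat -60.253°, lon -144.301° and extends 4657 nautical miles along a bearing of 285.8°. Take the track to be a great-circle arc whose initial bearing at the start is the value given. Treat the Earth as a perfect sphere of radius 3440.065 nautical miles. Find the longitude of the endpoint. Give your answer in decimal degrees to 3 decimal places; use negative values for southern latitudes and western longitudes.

longitude 145.467°

δ = 4657/3440.065 = 1.353753 rad (77.5644°).
Start latitude φ₁ = -1.051613 rad; initial bearing θ = 4.988151 rad.
Applying the spherical law of cosines for sides, sin φ₂ = sin φ₁ cos δ + cos φ₁ sin δ cos θ = -0.055038, so φ₂ = -3.155°.
Δλ = atan2( sin θ sin δ cos φ₁ , cos δ − sin φ₁ sin φ₂ ) = atan2(-0.466224, 0.167557) = -1.225778 rad = -70.232°.
λ₂ = -144.301° + -70.232° = -214.533°, normalized to (−180°, 180°] → 145.467°.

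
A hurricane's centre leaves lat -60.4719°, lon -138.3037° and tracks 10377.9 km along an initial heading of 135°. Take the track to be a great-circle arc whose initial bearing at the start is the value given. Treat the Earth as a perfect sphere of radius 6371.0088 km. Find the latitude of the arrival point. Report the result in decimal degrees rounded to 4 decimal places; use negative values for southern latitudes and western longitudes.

Central angle δ = d/R = 1.628926 rad.
Converting: φ₁ = -1.055434 rad, θ = 2.356194 rad.
Applying the spherical law of cosines for sides, sin φ₂ = sin φ₁ cos δ + cos φ₁ sin δ cos θ = -0.297358, so φ₂ = -17.2990°.
For the longitude increment, Δλ = atan2( sin θ sin δ cos φ₁, cos δ − sin φ₁ sin φ₂ ) = atan2(0.347909, -0.316832) = 132.3234°.
Hence λ₂ = -138.3037° + 132.3234° = -5.9803°.

latitude -17.2990°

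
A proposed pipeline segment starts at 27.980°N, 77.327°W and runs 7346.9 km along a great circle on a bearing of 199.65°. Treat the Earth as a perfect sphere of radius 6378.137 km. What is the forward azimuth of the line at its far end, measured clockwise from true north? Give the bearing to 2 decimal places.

final bearing 201.17°

Angular distance δ = d/R = 7346.9 / 6378.137 = 1.151888 rad.
With φ₁ = 27.980° = 0.488343 rad and θ = 199.65° = 3.484550 rad:
sin φ₂ = sin φ₁ cos δ + cos φ₁ sin δ cos θ = (0.469163)(0.406763) + (0.883111)(0.913534)(-0.941764) = -0.568932
φ₂ = asin(-0.568932) = -0.605206 rad = -34.676°.
Δλ = atan2( sin θ sin δ cos φ₁ , cos δ − sin φ₁ sin φ₂ ) = atan2(-0.271289, 0.673685) = -0.382827 rad = -21.934°.
λ₂ = -77.327° + -21.934° = -99.261°.
The forward bearing on arrival equals the back-azimuth from the destination plus 180°.
Back-azimuth from P₂ (-34.68°, -99.26°) to P₁ (27.98°, -77.33°), with Δλ' = λ₁ − λ₂ = 21.93°: atan2( sin Δλ' cos φ₁ , cos φ₂ sin φ₁ − sin φ₂ cos φ₁ cos Δλ' ) = 21.17°.
Final bearing = (21.17° + 180°) mod 360° = 201.17°.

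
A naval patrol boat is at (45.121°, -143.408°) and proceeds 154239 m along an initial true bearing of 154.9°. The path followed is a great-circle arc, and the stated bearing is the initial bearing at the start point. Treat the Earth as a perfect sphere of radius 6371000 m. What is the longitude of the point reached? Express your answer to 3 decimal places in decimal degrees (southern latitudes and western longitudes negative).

longitude -142.592°

Central angle δ = d/R = 0.024210 rad.
With φ₁ = 45.121° = 0.787510 rad and θ = 154.9° = 2.703515 rad:
sin φ₂ = sin φ₁ cos δ + cos φ₁ sin δ cos θ = (0.708599)(0.999707) + (0.705612)(0.024207)(-0.905569) = 0.692923
φ₂ = asin(0.692923) = 0.765535 rad = 43.862°.
Δλ = atan2( sin θ sin δ cos φ₁ , cos δ − sin φ₁ sin φ₂ ) = atan2(0.007246, 0.508703) = 0.014243 rad = 0.816°.
λ₂ = -143.408° + 0.816° = -142.592°.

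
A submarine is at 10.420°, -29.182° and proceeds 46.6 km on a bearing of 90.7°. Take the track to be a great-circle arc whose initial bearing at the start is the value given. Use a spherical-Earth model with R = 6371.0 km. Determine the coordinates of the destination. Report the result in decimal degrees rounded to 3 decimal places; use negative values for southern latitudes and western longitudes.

latitude 10.415°, longitude -28.756°

Central angle δ = d/R = 0.007314 rad.
Converting: φ₁ = 0.181863 rad, θ = 1.583014 rad.
Applying the spherical law of cosines for sides, sin φ₂ = sin φ₁ cos δ + cos φ₁ sin δ cos θ = 0.180770, so φ₂ = 10.415°.
For the longitude increment, Δλ = atan2( sin θ sin δ cos φ₁, cos δ − sin φ₁ sin φ₂ ) = atan2(0.007193, 0.967279) = 0.426°.
Hence λ₂ = -29.182° + 0.426° = -28.756°.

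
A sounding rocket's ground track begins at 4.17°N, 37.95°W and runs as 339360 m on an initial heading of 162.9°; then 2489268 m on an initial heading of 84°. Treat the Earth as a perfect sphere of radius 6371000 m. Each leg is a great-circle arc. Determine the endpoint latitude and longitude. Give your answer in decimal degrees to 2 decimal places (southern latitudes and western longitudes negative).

Apply the spherical direct solution leg by leg, carrying full precision between legs.
Leg 1: from (4.17°, -37.95°), δ = 339360/6371000 = 0.053266 rad, θ = 162.9° → φ = 1.25°, λ = -37.05°.
Leg 2: from (1.25°, -37.05°), δ = 2489268/6371000 = 0.390719 rad, θ = 84° → φ = 3.44°, λ = -14.75°.

latitude 3.44°, longitude -14.75°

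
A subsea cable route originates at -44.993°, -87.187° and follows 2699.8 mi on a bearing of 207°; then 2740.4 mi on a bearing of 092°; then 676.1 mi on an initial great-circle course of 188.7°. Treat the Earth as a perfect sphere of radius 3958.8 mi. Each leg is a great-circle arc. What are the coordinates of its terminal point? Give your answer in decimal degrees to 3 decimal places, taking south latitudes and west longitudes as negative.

Apply the spherical direct solution leg by leg, carrying full precision between legs.
Leg 1: from (-44.993°, -87.187°), δ = 2699.8/3958.8 = 0.681974 rad, θ = 207° → φ = -71.095°, λ = -149.221°.
Leg 2: from (-71.095°, -149.221°), δ = 2740.4/3958.8 = 0.692230 rad, θ = 92° → φ = -47.351°, λ = -78.918°.
Leg 3: from (-47.351°, -78.918°), δ = 676.1/3958.8 = 0.170784 rad, θ = 188.7° → φ = -56.996°, λ = -81.623°.

latitude -56.996°, longitude -81.623°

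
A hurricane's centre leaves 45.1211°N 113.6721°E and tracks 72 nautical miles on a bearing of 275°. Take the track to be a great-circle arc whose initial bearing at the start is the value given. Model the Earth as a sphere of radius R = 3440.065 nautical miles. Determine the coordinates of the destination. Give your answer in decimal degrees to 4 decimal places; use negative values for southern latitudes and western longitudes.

Angular distance δ = d/R = 72 / 3440.065 = 0.020930 rad.
Converting: φ₁ = 0.787512 rad, θ = 4.799655 rad.
sin φ₂ = sin φ₁ cos δ + cos φ₁ sin δ cos θ = (0.708600)(0.999781) + (0.705611)(0.020928)(0.087156) = 0.709732
φ₂ = asin(0.709732) = 0.789117 rad = 45.2131°.
Δλ = atan2( sin θ sin δ cos φ₁ , cos δ − sin φ₁ sin φ₂ ) = atan2(-0.014711, 0.496865) = -0.029599 rad = -1.6959°.
λ₂ = λ₁ + Δλ = 111.9762°.

latitude 45.2131°, longitude 111.9762°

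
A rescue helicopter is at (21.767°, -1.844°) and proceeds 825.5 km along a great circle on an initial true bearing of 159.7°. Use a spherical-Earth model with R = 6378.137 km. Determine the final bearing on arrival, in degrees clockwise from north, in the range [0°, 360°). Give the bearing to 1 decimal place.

final bearing 160.5°

δ = 825.5/6378.137 = 0.129427 rad (7.4156°).
With φ₁ = 21.767° = 0.379906 rad and θ = 159.7° = 2.787291 rad:
Destination latitude: φ₂ = arcsin( sin φ₁ cos δ + cos φ₁ sin δ cos θ ) = arcsin(0.255313) = 14.792°.
Δλ = atan2( sin θ sin δ cos φ₁ , cos δ − sin φ₁ sin φ₂ ) = atan2(0.041585, 0.896958) = 0.046329 rad = 2.654°.
Hence λ₂ = -1.844° + 2.654° = 0.810°.
The forward bearing on arrival equals the back-azimuth from the destination plus 180°.
Back-azimuth from P₂ (14.8°, 0.8°) to P₁ (21.8°, -1.8°), with Δλ' = λ₁ − λ₂ = -2.7°: atan2( sin Δλ' cos φ₁ , cos φ₂ sin φ₁ − sin φ₂ cos φ₁ cos Δλ' ) = 340.5°.
Final bearing = (340.5° + 180°) mod 360° = 160.5°.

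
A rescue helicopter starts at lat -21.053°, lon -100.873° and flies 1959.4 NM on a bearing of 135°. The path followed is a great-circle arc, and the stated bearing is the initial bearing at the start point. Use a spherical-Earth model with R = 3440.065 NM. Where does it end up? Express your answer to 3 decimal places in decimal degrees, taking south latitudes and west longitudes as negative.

latitude -41.177°, longitude -70.433°

δ = 1959.4/3440.065 = 0.569582 rad (32.6347°).
Start latitude φ₁ = -0.367444 rad; initial bearing θ = 2.356194 rad.
Applying the spherical law of cosines for sides, sin φ₂ = sin φ₁ cos δ + cos φ₁ sin δ cos θ = -0.658393, so φ₂ = -41.177°.
Then Δλ = atan2(0.355875, 0.605611) = 0.531273 rad, from sin θ sin δ cos φ₁ over cos δ − sin φ₁ sin φ₂.
Hence λ₂ = -100.873° + 30.440° = -70.433°.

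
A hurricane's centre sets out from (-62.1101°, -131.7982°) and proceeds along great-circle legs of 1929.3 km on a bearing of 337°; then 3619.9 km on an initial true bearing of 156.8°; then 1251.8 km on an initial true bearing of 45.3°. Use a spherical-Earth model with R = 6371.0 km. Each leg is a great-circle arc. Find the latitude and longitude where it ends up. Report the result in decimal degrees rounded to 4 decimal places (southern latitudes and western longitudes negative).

Apply the spherical direct solution leg by leg, carrying full precision between legs.
Leg 1: from (-62.1101°, -131.7982°), δ = 1929.3/6371 = 0.302825 rad, θ = 337° → φ = -45.6614°, λ = -141.3956°.
Leg 2: from (-45.6614°, -141.3956°), δ = 3619.9/6371 = 0.568184 rad, θ = 156.8° → φ = -71.5342°, λ = -99.3856°.
Leg 3: from (-71.5342°, -99.3856°), δ = 1251.8/6371 = 0.196484 rad, θ = 45.3° → φ = -62.4699°, λ = -81.9150°.

latitude -62.4699°, longitude -81.9150°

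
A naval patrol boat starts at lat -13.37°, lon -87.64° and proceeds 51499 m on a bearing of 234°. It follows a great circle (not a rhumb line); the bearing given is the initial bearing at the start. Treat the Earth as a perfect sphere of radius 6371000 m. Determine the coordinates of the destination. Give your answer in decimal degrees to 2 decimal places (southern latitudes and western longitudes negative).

latitude -13.64°, longitude -88.03°

Central angle δ = d/R = 0.008083 rad.
Start latitude φ₁ = -0.233351 rad; initial bearing θ = 4.084070 rad.
Destination latitude: φ₂ = arcsin( sin φ₁ cos δ + cos φ₁ sin δ cos θ ) = arcsin(-0.235853) = -13.64°.
Then Δλ = atan2(-0.006362, 0.945429) = -0.006729 rad, from sin θ sin δ cos φ₁ over cos δ − sin φ₁ sin φ₂.
Hence λ₂ = -87.64° + -0.39° = -88.03°.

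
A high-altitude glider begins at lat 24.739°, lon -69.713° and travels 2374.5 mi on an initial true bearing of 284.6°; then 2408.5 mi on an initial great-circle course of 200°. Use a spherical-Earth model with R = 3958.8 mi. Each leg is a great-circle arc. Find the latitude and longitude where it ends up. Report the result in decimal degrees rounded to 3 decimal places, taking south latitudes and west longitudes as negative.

latitude -4.774°, longitude -119.387°

Apply the spherical direct solution leg by leg, carrying full precision between legs.
Leg 1: from (24.739°, -69.713°), δ = 2374.5/3958.8 = 0.599803 rad, θ = 284.6° → φ = 28.338°, λ = -108.075°.
Leg 2: from (28.338°, -108.075°), δ = 2408.5/3958.8 = 0.608391 rad, θ = 200° → φ = -4.774°, λ = -119.387°.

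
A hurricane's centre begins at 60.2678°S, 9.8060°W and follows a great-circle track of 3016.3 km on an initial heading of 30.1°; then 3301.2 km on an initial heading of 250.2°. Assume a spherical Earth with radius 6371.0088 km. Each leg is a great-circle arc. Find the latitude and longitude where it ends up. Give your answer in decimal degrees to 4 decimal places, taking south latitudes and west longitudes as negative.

Apply the spherical direct solution leg by leg, carrying full precision between legs.
Leg 1: from (-60.2678°, -9.8060°), δ = 3016.3/6371.0088 = 0.473442 rad, θ = 30.1° → φ = -35.2541°, λ = 6.4554°.
Leg 2: from (-35.2541°, 6.4554°), δ = 3301.2/6371.0088 = 0.518160 rad, θ = 250.2° → φ = -39.6753°, λ = -30.8060°.

latitude -39.6753°, longitude -30.8060°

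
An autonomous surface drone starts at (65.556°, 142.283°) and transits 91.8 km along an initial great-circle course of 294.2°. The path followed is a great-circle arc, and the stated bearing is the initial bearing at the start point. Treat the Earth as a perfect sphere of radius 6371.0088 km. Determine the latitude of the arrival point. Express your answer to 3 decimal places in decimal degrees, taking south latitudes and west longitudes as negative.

δ = 91.8/6371.0088 = 0.014409 rad (0.8256°).
With φ₁ = 65.556° = 1.144168 rad and θ = 294.2° = 5.134759 rad:
Applying the spherical law of cosines for sides, sin φ₂ = sin φ₁ cos δ + cos φ₁ sin δ cos θ = 0.912716, so φ₂ = 65.883°.
For the longitude increment, Δλ = atan2( sin θ sin δ cos φ₁, cos δ − sin φ₁ sin φ₂ ) = atan2(-0.005438, 0.168991) = -1.843°.
Hence λ₂ = 142.283° + -1.843° = 140.440°.

latitude 65.883°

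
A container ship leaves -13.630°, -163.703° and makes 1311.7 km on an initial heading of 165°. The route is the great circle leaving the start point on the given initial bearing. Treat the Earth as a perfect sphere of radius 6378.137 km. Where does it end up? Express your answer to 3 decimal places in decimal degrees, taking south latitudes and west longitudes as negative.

Angular distance δ = d/R = 1311.7 / 6378.137 = 0.205656 rad.
Converting: φ₁ = -0.237888 rad, θ = 2.879793 rad.
sin φ₂ = sin φ₁ cos δ + cos φ₁ sin δ cos θ = (-0.235651)(0.978927) + (0.971838)(0.204209)(-0.965926) = -0.422381
φ₂ = asin(-0.422381) = -0.436071 rad = -24.985°.
For the longitude increment, Δλ = atan2( sin θ sin δ cos φ₁, cos δ − sin φ₁ sin φ₂ ) = atan2(0.051365, 0.879393) = 3.343°.
Hence λ₂ = -163.703° + 3.343° = -160.360°.

latitude -24.985°, longitude -160.360°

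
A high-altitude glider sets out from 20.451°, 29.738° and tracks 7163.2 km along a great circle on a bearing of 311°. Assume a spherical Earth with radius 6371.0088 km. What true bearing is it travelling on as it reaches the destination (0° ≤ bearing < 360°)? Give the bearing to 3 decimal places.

final bearing 265.976°

Central angle δ = d/R = 1.124343 rad.
Converting: φ₁ = 0.356937 rad, θ = 5.427974 rad.
Applying the spherical law of cosines for sides, sin φ₂ = sin φ₁ cos δ + cos φ₁ sin δ cos θ = 0.705320, so φ₂ = 44.855°.
For the longitude increment, Δλ = atan2( sin θ sin δ cos φ₁, cos δ − sin φ₁ sin φ₂ ) = atan2(-0.637830, 0.185326) = -73.798°.
Hence λ₂ = 29.738° + -73.798° = -44.060°.
The forward bearing on arrival equals the back-azimuth from the destination plus 180°.
Back-azimuth from P₂ (44.855°, -44.060°) to P₁ (20.451°, 29.738°), with Δλ' = λ₁ − λ₂ = 73.798°: atan2( sin Δλ' cos φ₁ , cos φ₂ sin φ₁ − sin φ₂ cos φ₁ cos Δλ' ) = 85.976°.
Final bearing = (85.976° + 180°) mod 360° = 265.976°.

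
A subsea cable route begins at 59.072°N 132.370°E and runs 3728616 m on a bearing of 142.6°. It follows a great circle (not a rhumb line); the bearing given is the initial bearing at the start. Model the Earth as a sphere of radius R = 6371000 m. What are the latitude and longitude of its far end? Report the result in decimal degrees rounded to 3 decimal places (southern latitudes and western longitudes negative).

The arc subtends δ = 3728616/6371000 = 0.585248 rad at the centre.
Converting: φ₁ = 1.031001 rad, θ = 2.488840 rad.
sin φ₂ = sin φ₁ cos δ + cos φ₁ sin δ cos θ = (0.857814)(0.833575) + (0.513961)(0.552406)(-0.794415) = 0.489506
φ₂ = asin(0.489506) = 0.511523 rad = 29.308°.
Then Δλ = atan2(0.172443, 0.413670) = 0.394957 rad, from sin θ sin δ cos φ₁ over cos δ − sin φ₁ sin φ₂.
Hence λ₂ = 132.370° + 22.629° = 154.999°.

latitude 29.308°, longitude 154.999°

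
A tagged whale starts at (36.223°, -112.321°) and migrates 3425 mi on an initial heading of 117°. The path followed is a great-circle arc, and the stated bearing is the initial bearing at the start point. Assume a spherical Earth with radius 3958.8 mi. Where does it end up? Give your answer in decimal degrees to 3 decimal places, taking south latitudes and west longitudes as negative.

latitude 5.995°, longitude -69.324°

Central angle δ = d/R = 0.865161 rad.
Start latitude φ₁ = 0.632211 rad; initial bearing θ = 2.042035 rad.
Applying the spherical law of cosines for sides, sin φ₂ = sin φ₁ cos δ + cos φ₁ sin δ cos θ = 0.104443, so φ₂ = 5.995°.
For the longitude increment, Δλ = atan2( sin θ sin δ cos φ₁, cos δ − sin φ₁ sin φ₂ ) = atan2(0.547147, 0.586799) = 42.997°.
λ₂ = -112.321° + 42.997° = -69.324°.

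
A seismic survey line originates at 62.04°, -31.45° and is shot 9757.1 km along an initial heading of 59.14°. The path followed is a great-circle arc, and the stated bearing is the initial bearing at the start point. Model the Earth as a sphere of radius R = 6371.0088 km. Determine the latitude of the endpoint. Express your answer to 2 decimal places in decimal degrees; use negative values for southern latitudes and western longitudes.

Angular distance δ = d/R = 9757.1 / 6371.0088 = 1.531484 rad.
Converting: φ₁ = 1.082802 rad, θ = 1.032188 rad.
sin φ₂ = sin φ₁ cos δ + cos φ₁ sin δ cos θ = (0.883275)(0.039302) + (0.468855)(0.999227)(0.512942) = 0.275024
φ₂ = asin(0.275024) = 0.278615 rad = 15.96°.
Then Δλ = atan2(0.402165, -0.203620) = 2.039479 rad, from sin θ sin δ cos φ₁ over cos δ − sin φ₁ sin φ₂.
λ₂ = λ₁ + Δλ = 85.40°.

latitude 15.96°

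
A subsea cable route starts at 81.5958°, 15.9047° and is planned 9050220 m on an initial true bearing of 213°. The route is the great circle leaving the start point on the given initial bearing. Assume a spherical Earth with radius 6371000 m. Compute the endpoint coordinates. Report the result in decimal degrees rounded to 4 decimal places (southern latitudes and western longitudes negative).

latitude 1.5412°, longitude -16.6903°

δ = 9050220/6371000 = 1.420534 rad (81.3906°).
Converting: φ₁ = 1.424115 rad, θ = 3.717551 rad.
sin φ₂ = sin φ₁ cos δ + cos φ₁ sin δ cos θ = (0.989262)(0.149698) + (0.146156)(0.988732)(-0.838671) = 0.026895
φ₂ = asin(0.026895) = 0.026898 rad = 1.5412°.
For the longitude increment, Δλ = atan2( sin θ sin δ cos φ₁, cos δ − sin φ₁ sin φ₂ ) = atan2(-0.078705, 0.123091) = -32.5950°.
λ₂ = λ₁ + Δλ = -16.6903°.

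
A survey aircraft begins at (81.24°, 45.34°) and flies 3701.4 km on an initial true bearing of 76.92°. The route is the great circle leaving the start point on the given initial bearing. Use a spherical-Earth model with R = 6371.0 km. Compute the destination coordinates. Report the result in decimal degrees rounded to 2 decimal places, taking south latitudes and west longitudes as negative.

Angular distance δ = d/R = 3701.4 / 6371 = 0.580976 rad.
With φ₁ = 81.24° = 1.417905 rad and θ = 76.92° = 1.342507 rad:
Applying the spherical law of cosines for sides, sin φ₂ = sin φ₁ cos δ + cos φ₁ sin δ cos θ = 0.845093, so φ₂ = 57.68°.
Δλ = atan2( sin θ sin δ cos φ₁ , cos δ − sin φ₁ sin φ₂ ) = atan2(0.081417, 0.000693) = 1.562288 rad = 89.51°.
λ₂ = λ₁ + Δλ = 134.85°.

latitude 57.68°, longitude 134.85°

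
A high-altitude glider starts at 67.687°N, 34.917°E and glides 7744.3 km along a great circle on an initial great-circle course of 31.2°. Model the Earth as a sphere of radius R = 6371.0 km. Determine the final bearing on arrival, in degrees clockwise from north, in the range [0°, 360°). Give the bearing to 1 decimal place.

Angular distance δ = d/R = 7744.3 / 6371 = 1.215555 rad.
Start latitude φ₁ = 1.181361 rad; initial bearing θ = 0.544543 rad.
Destination latitude: φ₂ = arcsin( sin φ₁ cos δ + cos φ₁ sin δ cos θ ) = arcsin(0.626250) = 38.774°.
For the longitude increment, Δλ = atan2( sin θ sin δ cos φ₁, cos δ − sin φ₁ sin φ₂ ) = atan2(0.184397, -0.231541) = 141.467°.
λ₂ = λ₁ + Δλ = 176.384°.
The forward bearing on arrival equals the back-azimuth from the destination plus 180°.
Back-azimuth from P₂ (38.8°, 176.4°) to P₁ (67.7°, 34.9°), with Δλ' = λ₁ − λ₂ = -141.5°: atan2( sin Δλ' cos φ₁ , cos φ₂ sin φ₁ − sin φ₂ cos φ₁ cos Δλ' ) = 345.4°.
Final bearing = (345.4° + 180°) mod 360° = 165.4°.

final bearing 165.4°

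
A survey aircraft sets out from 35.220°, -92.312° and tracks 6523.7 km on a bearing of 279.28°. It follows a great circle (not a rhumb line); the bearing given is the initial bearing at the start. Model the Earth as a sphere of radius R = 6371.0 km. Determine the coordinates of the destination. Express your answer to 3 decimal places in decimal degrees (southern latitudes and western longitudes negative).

latitude 24.356°, longitude -160.034°

Angular distance δ = d/R = 6523.7 / 6371 = 1.023968 rad.
With φ₁ = 35.220° = 0.614705 rad and θ = 279.28° = 4.874356 rad:
Applying the spherical law of cosines for sides, sin φ₂ = sin φ₁ cos δ + cos φ₁ sin δ cos θ = 0.412411, so φ₂ = 24.356°.
For the longitude increment, Δλ = atan2( sin θ sin δ cos φ₁, cos δ − sin φ₁ sin φ₂ ) = atan2(-0.688682, 0.282136) = -67.722°.
Hence λ₂ = -92.312° + -67.722° = -160.034°.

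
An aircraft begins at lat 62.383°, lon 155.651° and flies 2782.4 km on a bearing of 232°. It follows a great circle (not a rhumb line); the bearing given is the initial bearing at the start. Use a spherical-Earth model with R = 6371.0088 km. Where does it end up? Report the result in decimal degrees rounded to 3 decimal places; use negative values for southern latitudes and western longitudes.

Central angle δ = d/R = 0.436728 rad.
Start latitude φ₁ = 1.088789 rad; initial bearing θ = 4.049164 rad.
Destination latitude: φ₂ = arcsin( sin φ₁ cos δ + cos φ₁ sin δ cos θ ) = arcsin(0.682185) = 43.015°.
Δλ = atan2( sin θ sin δ cos φ₁ , cos δ − sin φ₁ sin φ₂ ) = atan2(-0.154509, 0.301680) = -0.473330 rad = -27.120°.
Hence λ₂ = 155.651° + -27.120° = 128.531°.

latitude 43.015°, longitude 128.531°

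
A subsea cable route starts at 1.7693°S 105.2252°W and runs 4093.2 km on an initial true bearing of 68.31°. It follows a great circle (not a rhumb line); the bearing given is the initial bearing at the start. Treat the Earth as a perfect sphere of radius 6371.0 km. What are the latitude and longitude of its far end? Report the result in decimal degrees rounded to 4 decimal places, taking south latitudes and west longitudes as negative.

The arc subtends δ = 4093.2/6371 = 0.642474 rad at the centre.
Converting: φ₁ = -0.030880 rad, θ = 1.192234 rad.
Destination latitude: φ₂ = arcsin( sin φ₁ cos δ + cos φ₁ sin δ cos θ ) = arcsin(0.196622) = 11.3395°.
Δλ = atan2( sin θ sin δ cos φ₁ , cos δ − sin φ₁ sin φ₂ ) = atan2(0.556489, 0.806687) = 0.603878 rad = 34.5997°.
Hence λ₂ = -105.2252° + 34.5997° = -70.6255°.

latitude 11.3395°, longitude -70.6255°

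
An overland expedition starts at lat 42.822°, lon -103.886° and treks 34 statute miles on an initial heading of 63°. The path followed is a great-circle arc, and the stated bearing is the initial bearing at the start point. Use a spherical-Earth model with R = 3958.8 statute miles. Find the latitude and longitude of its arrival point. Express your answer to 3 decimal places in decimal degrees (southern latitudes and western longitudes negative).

latitude 43.044°, longitude -103.286°

δ = 34/3958.8 = 0.008588 rad (0.4921°).
Converting: φ₁ = 0.747385 rad, θ = 1.099557 rad.
Destination latitude: φ₂ = arcsin( sin φ₁ cos δ + cos φ₁ sin δ cos θ ) = arcsin(0.682558) = 43.044°.
Then Δλ = atan2(0.005613, 0.536013) = 0.010471 rad, from sin θ sin δ cos φ₁ over cos δ − sin φ₁ sin φ₂.
λ₂ = -103.886° + 0.600° = -103.286°.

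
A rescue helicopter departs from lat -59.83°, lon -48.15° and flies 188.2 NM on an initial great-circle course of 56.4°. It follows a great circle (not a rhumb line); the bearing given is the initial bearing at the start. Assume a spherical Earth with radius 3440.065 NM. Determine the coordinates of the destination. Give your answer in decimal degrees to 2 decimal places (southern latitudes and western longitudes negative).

The arc subtends δ = 188.2/3440.065 = 0.054708 rad at the centre.
Start latitude φ₁ = -1.044230 rad; initial bearing θ = 0.984366 rad.
Destination latitude: φ₂ = arcsin( sin φ₁ cos δ + cos φ₁ sin δ cos θ ) = arcsin(-0.848037) = -58.00°.
For the longitude increment, Δλ = atan2( sin θ sin δ cos φ₁, cos δ − sin φ₁ sin φ₂ ) = atan2(0.022889, 0.265344) = 4.93°.
Hence λ₂ = -48.15° + 4.93° = -43.22°.

latitude -58.00°, longitude -43.22°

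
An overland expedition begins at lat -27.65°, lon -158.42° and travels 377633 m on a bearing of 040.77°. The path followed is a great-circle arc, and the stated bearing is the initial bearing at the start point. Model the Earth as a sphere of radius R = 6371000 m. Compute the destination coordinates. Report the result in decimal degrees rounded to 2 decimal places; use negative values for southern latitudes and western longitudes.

latitude -25.06°, longitude -155.97°

The arc subtends δ = 377633/6371000 = 0.059274 rad at the centre.
Converting: φ₁ = -0.482584 rad, θ = 0.711571 rad.
sin φ₂ = sin φ₁ cos δ + cos φ₁ sin δ cos θ = (-0.464069)(0.998244) + (0.885799)(0.059239)(0.757337) = -0.423514
φ₂ = asin(-0.423514) = -0.437321 rad = -25.06°.
Then Δλ = atan2(0.034267, 0.801704) = 0.042716 rad, from sin θ sin δ cos φ₁ over cos δ − sin φ₁ sin φ₂.
λ₂ = λ₁ + Δλ = -155.97°.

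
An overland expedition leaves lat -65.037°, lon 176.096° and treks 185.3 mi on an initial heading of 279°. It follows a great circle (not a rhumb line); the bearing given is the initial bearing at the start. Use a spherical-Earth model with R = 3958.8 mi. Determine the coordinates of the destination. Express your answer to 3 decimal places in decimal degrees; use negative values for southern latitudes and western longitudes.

Angular distance δ = d/R = 185.3 / 3958.8 = 0.046807 rad.
Converting: φ₁ = -1.135110 rad, θ = 4.869469 rad.
Applying the spherical law of cosines for sides, sin φ₂ = sin φ₁ cos δ + cos φ₁ sin δ cos θ = -0.902498, so φ₂ = -64.488°.
Then Δλ = atan2(-0.019504, 0.180717) = -0.107508 rad, from sin θ sin δ cos φ₁ over cos δ − sin φ₁ sin φ₂.
Hence λ₂ = 176.096° + -6.160° = 169.936°.

latitude -64.488°, longitude 169.936°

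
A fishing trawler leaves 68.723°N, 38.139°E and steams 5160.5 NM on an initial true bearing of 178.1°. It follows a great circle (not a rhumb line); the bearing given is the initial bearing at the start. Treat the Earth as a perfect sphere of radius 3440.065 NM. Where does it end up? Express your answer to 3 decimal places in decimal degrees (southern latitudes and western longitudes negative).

latitude -17.215°, longitude 40.123°

Central angle δ = d/R = 1.500117 rad.
Converting: φ₁ = 1.199443 rad, θ = 3.108431 rad.
Applying the spherical law of cosines for sides, sin φ₂ = sin φ₁ cos δ + cos φ₁ sin δ cos θ = -0.295965, so φ₂ = -17.215°.
Then Δλ = atan2(0.012001, 0.346412) = 0.034631 rad, from sin θ sin δ cos φ₁ over cos δ − sin φ₁ sin φ₂.
λ₂ = 38.139° + 1.984° = 40.123°.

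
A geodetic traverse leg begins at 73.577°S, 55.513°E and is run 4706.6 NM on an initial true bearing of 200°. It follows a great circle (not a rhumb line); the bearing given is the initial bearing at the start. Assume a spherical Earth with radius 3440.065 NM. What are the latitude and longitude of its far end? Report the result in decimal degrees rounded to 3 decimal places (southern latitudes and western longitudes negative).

latitude -26.954°, longitude -102.410°

δ = 4706.6/3440.065 = 1.368172 rad (78.3905°).
With φ₁ = -73.577° = -1.284161 rad and θ = 200° = 3.490659 rad:
Applying the spherical law of cosines for sides, sin φ₂ = sin φ₁ cos δ + cos φ₁ sin δ cos θ = -0.453271, so φ₂ = -26.954°.
For the longitude increment, Δλ = atan2( sin θ sin δ cos φ₁, cos δ − sin φ₁ sin φ₂ ) = atan2(-0.094720, -0.233537) = -157.923°.
Hence λ₂ = 55.513° + -157.923° = -102.410°.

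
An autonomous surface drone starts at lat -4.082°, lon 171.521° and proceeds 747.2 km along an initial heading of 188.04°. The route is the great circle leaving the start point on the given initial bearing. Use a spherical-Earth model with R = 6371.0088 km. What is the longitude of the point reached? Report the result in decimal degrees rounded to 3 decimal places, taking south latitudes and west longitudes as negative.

longitude 170.567°

Angular distance δ = d/R = 747.2 / 6371.0088 = 0.117281 rad.
With φ₁ = -4.082° = -0.071244 rad and θ = 188.04° = 3.281917 rad:
Applying the spherical law of cosines for sides, sin φ₂ = sin φ₁ cos δ + cos φ₁ sin δ cos θ = -0.186264, so φ₂ = -10.735°.
Then Δλ = atan2(-0.016324, 0.979871) = -0.016658 rad, from sin θ sin δ cos φ₁ over cos δ − sin φ₁ sin φ₂.
λ₂ = λ₁ + Δλ = 170.567°.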